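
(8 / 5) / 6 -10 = -9.73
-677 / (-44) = 677 / 44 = 15.39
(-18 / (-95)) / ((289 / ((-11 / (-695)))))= 198 / 19081225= 0.00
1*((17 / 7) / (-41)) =-17 / 287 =-0.06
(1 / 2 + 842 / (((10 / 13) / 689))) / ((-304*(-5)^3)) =7541799 / 380000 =19.85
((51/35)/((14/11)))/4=561/1960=0.29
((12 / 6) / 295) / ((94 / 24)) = 24 / 13865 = 0.00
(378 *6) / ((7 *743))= 324 / 743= 0.44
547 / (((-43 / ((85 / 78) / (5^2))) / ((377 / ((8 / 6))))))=-269671 / 1720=-156.79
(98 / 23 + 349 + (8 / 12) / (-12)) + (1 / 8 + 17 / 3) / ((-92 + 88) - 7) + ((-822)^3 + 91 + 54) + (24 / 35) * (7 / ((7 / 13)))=-354108309851393 / 637560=-555411741.41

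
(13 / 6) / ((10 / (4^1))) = 13 / 15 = 0.87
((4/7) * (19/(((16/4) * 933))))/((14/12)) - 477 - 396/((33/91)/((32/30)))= -125096761/76195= -1641.80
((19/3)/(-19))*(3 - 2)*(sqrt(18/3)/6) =-sqrt(6)/18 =-0.14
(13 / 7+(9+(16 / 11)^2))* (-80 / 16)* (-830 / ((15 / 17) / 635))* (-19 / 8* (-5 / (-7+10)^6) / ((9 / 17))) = 19874761669625 / 16671501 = 1192139.91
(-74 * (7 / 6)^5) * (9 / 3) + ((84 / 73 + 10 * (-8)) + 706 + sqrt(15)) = sqrt(15) + 13937765 / 94608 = 151.19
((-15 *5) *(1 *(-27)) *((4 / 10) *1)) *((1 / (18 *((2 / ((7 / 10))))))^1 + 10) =32463 / 4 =8115.75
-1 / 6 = -0.17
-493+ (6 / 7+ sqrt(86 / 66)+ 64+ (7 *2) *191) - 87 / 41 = sqrt(1419) / 33+ 643952 / 287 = 2244.88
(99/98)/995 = 99/97510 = 0.00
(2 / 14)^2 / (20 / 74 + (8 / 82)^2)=62197 / 852698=0.07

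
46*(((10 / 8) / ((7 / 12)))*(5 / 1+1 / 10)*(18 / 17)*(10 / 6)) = 6210 / 7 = 887.14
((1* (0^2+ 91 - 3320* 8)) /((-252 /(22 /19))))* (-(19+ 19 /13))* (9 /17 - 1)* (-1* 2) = -30448 /13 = -2342.15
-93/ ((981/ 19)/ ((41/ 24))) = -24149/ 7848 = -3.08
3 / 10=0.30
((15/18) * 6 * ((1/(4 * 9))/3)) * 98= 245/54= 4.54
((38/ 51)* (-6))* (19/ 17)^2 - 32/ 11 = -459012/ 54043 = -8.49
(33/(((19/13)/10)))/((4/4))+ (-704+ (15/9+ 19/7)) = -189058/399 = -473.83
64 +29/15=989/15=65.93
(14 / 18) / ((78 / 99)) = 77 / 78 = 0.99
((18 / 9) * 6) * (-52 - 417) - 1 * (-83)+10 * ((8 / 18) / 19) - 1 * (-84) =-933791 / 171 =-5460.77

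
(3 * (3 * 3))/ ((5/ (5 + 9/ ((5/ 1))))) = 36.72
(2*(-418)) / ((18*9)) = -418 / 81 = -5.16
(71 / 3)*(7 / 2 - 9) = -781 / 6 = -130.17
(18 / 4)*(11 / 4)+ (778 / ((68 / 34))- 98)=2427 / 8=303.38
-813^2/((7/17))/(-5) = 11236473/35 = 321042.09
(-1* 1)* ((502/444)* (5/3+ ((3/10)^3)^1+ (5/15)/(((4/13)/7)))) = -2328527/222000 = -10.49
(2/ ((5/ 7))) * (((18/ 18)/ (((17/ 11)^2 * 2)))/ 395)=847/ 570775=0.00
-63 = -63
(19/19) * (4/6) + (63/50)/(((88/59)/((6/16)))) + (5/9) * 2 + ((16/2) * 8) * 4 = 81764359/316800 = 258.09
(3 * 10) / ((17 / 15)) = 450 / 17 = 26.47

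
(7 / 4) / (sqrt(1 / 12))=7* sqrt(3) / 2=6.06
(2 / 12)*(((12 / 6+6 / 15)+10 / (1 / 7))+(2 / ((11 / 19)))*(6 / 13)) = 26453 / 2145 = 12.33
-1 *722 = -722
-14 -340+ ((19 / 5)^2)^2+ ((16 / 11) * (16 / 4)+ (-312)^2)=668279781 / 6875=97204.33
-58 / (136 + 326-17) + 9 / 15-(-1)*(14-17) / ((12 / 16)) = -1571 / 445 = -3.53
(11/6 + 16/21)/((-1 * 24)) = -0.11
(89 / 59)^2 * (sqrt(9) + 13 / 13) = 31684 / 3481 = 9.10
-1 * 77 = -77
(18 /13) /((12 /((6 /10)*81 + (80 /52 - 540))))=-95523 /1690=-56.52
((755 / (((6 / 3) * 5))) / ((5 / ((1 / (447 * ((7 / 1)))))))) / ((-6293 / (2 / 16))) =-151 / 1575263760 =-0.00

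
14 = 14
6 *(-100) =-600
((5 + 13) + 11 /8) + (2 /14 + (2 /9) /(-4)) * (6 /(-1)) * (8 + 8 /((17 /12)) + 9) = 3065 /408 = 7.51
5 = 5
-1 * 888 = -888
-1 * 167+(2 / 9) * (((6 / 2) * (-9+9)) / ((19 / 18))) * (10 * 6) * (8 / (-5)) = -167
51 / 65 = 0.78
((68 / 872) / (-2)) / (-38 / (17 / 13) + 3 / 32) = 2312 / 1717513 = 0.00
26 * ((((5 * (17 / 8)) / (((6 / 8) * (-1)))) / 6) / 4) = -1105 / 72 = -15.35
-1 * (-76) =76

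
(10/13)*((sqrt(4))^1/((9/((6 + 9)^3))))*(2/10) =1500/13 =115.38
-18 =-18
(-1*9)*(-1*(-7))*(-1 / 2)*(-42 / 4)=-330.75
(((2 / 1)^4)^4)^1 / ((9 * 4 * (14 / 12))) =32768 / 21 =1560.38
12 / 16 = 3 / 4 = 0.75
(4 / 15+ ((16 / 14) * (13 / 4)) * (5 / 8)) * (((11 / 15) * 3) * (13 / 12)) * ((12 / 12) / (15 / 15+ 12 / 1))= 11957 / 25200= 0.47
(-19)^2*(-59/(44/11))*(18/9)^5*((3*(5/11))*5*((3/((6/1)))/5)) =-1277940/11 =-116176.36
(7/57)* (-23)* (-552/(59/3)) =88872/1121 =79.28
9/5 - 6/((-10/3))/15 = 48/25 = 1.92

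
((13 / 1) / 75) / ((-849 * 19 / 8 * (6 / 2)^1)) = -104 / 3629475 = -0.00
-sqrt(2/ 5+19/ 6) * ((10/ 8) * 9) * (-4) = 3 * sqrt(3210)/ 2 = 84.99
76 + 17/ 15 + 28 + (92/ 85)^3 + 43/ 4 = 863346481/ 7369500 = 117.15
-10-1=-11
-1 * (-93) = 93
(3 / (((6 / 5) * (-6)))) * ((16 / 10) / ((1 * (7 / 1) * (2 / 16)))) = -16 / 21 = -0.76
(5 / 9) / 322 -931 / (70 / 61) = -5877856 / 7245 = -811.30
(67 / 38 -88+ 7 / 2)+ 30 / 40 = -6231 / 76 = -81.99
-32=-32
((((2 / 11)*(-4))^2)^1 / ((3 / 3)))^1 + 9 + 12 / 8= 11.03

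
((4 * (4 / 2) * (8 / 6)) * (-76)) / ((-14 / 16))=19456 / 21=926.48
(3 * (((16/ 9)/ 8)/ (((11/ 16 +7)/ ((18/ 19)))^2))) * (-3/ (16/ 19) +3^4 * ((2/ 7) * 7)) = 973440/ 606841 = 1.60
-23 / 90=-0.26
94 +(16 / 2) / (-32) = 375 / 4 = 93.75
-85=-85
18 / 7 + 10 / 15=68 / 21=3.24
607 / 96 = 6.32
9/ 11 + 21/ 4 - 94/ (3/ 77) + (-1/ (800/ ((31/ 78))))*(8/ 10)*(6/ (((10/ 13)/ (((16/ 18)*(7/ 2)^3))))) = -2382649463/ 990000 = -2406.72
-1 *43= -43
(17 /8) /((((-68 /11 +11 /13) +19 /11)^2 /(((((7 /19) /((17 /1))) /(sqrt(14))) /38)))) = 20449 * sqrt(14) /3075789312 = 0.00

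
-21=-21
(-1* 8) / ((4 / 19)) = -38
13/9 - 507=-4550/9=-505.56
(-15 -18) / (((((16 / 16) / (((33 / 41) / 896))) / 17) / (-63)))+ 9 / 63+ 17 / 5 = 6482347 / 183680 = 35.29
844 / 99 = 8.53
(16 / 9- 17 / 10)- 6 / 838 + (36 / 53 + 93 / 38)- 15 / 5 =3744833 / 18986985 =0.20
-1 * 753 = -753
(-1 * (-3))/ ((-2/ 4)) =-6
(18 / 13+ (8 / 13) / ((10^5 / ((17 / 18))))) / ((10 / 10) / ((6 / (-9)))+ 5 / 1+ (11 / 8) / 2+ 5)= 8100034 / 53746875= 0.15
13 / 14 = 0.93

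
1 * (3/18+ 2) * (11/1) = 143/6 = 23.83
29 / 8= 3.62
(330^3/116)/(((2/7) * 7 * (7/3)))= 13476375/203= 66386.08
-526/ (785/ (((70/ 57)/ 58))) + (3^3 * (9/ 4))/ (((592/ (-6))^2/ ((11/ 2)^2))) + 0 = 63514629875/ 363811070976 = 0.17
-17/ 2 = -8.50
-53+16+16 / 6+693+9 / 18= 3955 / 6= 659.17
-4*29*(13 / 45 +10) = -53708 / 45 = -1193.51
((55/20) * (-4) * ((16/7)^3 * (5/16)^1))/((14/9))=-63360/2401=-26.39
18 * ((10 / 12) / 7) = 15 / 7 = 2.14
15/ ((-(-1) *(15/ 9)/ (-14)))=-126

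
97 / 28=3.46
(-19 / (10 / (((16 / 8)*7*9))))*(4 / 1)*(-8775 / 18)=466830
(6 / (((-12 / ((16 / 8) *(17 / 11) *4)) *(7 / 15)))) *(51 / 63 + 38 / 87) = -23460 / 1421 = -16.51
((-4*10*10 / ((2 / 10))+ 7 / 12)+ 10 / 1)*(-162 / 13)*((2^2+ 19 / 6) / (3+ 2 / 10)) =46194255 / 832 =55521.94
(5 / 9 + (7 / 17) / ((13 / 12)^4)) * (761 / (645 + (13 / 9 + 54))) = 0.93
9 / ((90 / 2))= 0.20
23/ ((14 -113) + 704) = 23/ 605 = 0.04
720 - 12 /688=123837 /172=719.98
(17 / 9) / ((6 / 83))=1411 / 54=26.13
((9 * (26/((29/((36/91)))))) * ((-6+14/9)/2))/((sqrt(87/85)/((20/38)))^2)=-4080000/2125207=-1.92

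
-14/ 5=-2.80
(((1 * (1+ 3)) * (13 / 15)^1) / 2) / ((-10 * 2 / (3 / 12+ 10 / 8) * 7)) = -13 / 700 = -0.02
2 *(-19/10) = -19/5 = -3.80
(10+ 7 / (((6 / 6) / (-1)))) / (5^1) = 3 / 5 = 0.60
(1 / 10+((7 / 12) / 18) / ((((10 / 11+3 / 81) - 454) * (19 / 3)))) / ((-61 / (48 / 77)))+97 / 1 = 5823949769173 / 60041351755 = 97.00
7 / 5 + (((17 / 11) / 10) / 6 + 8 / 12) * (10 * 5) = 11887 / 330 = 36.02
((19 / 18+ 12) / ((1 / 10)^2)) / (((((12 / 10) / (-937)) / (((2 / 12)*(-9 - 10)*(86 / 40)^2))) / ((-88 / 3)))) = -425461879975 / 972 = -437717983.51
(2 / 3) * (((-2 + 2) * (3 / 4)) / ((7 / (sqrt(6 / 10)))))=0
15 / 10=1.50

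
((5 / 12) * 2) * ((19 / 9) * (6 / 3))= 95 / 27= 3.52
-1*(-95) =95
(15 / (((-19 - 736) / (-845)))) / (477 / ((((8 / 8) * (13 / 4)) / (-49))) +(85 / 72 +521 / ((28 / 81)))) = -16609320 / 5622817049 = -0.00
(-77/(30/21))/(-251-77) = 539/3280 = 0.16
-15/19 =-0.79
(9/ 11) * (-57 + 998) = 769.91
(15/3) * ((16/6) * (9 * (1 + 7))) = 960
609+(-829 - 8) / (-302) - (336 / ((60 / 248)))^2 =-14557560197 / 7550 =-1928153.67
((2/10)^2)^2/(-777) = -1/485625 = -0.00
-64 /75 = -0.85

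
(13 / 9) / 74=0.02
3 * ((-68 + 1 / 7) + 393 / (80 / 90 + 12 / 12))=50052 / 119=420.61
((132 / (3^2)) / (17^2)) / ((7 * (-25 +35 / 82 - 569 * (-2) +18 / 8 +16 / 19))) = 137104 / 21114494037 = 0.00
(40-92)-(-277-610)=835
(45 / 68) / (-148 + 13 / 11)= -99 / 21964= -0.00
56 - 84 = -28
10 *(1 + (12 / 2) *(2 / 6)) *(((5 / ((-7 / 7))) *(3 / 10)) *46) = -2070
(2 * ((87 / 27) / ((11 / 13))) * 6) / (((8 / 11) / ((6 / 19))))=377 / 19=19.84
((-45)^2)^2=4100625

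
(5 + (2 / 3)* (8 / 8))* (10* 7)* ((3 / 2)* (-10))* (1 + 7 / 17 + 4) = -32200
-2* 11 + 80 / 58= -598 / 29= -20.62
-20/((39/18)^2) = -720/169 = -4.26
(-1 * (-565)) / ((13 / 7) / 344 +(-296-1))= -1360520 / 715163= -1.90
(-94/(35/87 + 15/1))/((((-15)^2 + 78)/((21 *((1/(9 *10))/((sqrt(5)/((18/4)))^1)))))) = -28623 *sqrt(5)/6767000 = -0.01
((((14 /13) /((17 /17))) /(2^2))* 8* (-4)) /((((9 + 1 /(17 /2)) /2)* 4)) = -952 /2015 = -0.47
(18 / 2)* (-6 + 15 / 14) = -621 / 14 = -44.36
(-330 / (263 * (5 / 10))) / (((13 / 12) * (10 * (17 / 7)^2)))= -0.04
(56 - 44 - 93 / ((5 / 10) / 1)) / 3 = -58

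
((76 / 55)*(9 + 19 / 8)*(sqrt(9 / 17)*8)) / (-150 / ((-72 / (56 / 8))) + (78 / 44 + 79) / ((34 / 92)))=248976*sqrt(17) / 2615885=0.39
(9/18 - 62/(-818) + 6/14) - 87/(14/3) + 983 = 2763830/2863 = 965.36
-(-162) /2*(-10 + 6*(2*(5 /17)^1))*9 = -80190 /17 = -4717.06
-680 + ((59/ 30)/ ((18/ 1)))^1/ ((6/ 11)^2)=-679.63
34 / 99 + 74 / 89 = 1.17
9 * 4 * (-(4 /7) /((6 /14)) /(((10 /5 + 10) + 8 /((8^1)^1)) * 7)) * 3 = -144 /91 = -1.58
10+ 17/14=157/14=11.21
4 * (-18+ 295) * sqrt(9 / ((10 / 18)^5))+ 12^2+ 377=521+ 807732 * sqrt(5) / 125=14970.15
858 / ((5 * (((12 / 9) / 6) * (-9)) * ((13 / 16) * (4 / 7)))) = -924 / 5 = -184.80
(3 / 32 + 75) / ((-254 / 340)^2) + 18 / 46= 400479813 / 2967736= 134.94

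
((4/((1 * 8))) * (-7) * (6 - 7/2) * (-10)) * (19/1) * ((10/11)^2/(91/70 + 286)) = 1662500/347633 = 4.78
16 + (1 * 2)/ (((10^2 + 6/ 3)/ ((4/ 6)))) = 2450/ 153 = 16.01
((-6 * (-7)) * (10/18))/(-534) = -35/801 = -0.04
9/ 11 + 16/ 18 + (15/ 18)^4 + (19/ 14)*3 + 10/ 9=735653/ 99792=7.37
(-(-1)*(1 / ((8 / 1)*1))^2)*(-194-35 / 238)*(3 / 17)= -0.54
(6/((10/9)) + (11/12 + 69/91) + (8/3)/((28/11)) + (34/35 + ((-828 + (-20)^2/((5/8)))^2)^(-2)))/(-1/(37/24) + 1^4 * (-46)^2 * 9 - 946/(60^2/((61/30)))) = 0.00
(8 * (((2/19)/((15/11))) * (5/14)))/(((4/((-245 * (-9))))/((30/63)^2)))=11000/399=27.57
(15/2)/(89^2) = 0.00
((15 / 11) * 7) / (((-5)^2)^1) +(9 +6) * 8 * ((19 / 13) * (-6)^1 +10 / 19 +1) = -11802213 / 13585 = -868.77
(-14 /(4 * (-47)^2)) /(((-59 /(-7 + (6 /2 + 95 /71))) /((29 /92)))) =-38367 /1702644184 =-0.00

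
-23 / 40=-0.58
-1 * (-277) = 277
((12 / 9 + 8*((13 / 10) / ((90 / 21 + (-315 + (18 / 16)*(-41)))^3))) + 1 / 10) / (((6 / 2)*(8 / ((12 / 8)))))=114374496872183 / 1276738773613920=0.09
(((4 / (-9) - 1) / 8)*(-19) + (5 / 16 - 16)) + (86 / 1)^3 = 91590299 / 144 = 636043.74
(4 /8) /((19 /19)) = 1 /2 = 0.50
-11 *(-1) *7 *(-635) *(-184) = 8996680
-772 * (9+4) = -10036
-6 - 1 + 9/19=-124/19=-6.53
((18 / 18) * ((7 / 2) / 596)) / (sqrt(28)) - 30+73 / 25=-677 / 25+sqrt(7) / 2384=-27.08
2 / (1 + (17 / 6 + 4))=12 / 47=0.26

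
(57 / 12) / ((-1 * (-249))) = 19 / 996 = 0.02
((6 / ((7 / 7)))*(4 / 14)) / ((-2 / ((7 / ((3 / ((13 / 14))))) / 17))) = -13 / 119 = -0.11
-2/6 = -1/3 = -0.33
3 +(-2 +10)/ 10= 19/ 5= 3.80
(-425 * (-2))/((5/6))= 1020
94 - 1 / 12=1127 / 12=93.92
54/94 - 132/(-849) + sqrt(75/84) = 9709/13301 + 5*sqrt(7)/14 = 1.67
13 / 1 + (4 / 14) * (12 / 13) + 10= 2117 / 91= 23.26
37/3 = 12.33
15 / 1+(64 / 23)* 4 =601 / 23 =26.13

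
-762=-762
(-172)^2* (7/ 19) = 207088/ 19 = 10899.37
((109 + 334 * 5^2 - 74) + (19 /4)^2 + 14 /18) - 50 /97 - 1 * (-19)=117705889 /13968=8426.82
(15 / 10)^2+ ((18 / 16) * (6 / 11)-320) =-6977 / 22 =-317.14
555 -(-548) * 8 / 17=13819 / 17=812.88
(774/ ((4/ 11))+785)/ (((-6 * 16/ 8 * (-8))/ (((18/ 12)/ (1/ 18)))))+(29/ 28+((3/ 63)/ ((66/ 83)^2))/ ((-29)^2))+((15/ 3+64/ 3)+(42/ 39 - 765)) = 1326028976995/ 16001713728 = 82.87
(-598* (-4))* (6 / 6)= 2392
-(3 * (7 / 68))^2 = -441 / 4624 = -0.10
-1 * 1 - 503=-504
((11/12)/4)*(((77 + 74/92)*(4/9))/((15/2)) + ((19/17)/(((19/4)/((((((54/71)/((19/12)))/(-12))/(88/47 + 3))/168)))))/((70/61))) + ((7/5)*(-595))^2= 17741677491681983201/25568427336480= 693890.06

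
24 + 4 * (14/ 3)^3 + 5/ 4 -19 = 44579/ 108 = 412.77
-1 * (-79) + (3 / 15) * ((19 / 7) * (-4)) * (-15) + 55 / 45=7106 / 63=112.79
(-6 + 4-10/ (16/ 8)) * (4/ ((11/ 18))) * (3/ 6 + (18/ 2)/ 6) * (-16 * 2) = 32256/ 11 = 2932.36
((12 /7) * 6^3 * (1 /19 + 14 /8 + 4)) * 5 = 204120 /19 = 10743.16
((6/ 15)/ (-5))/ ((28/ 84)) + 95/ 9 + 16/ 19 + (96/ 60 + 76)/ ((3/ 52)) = 5797859/ 4275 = 1356.22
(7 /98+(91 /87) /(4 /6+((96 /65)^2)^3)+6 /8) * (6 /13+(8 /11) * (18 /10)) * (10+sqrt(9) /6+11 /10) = 588397069941084909 /31270128268604225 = 18.82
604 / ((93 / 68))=41072 / 93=441.63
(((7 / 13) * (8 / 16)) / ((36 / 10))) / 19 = 35 / 8892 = 0.00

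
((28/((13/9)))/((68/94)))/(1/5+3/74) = 2191140/19669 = 111.40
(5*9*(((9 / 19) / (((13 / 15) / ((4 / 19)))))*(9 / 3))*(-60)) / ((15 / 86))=-25077600 / 4693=-5343.62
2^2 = 4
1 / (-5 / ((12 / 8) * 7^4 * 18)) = -12965.40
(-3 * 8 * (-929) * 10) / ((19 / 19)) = 222960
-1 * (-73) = 73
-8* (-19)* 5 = 760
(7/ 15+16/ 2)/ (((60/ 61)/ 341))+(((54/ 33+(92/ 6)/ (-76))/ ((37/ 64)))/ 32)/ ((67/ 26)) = 1368721849897/ 466299900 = 2935.28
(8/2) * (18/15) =24/5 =4.80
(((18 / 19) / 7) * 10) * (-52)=-9360 / 133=-70.38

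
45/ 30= 3/ 2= 1.50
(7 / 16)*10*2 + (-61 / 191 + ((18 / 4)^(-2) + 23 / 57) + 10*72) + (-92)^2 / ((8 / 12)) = 15784924343 / 1175796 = 13424.88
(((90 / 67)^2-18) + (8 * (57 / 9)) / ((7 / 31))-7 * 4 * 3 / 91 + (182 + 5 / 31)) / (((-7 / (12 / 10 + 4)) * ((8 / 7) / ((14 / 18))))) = -14794360169 / 75145860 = -196.88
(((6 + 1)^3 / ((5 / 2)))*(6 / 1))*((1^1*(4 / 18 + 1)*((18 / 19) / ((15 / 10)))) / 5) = 60368 / 475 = 127.09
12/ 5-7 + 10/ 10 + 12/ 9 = -2.27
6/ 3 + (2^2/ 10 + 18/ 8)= 93/ 20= 4.65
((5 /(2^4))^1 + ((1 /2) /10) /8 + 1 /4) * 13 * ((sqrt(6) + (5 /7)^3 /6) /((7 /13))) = 54925 /65856 + 2197 * sqrt(6) /160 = 34.47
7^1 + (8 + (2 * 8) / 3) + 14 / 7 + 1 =70 / 3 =23.33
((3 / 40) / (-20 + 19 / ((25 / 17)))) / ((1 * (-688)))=5 / 324736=0.00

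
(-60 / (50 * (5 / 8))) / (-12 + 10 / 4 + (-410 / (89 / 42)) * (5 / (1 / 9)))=8544 / 38787275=0.00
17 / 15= 1.13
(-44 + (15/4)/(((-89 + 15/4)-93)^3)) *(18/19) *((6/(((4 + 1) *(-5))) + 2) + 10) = -490.21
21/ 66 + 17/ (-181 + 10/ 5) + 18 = 18.22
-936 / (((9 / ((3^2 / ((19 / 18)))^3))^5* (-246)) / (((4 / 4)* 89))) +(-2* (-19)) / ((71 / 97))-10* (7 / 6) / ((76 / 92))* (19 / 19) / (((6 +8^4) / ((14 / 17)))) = 346516102663101671123710891505142432491 / 660364952894797032068476827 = 524734241488.90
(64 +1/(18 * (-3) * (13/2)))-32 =11231/351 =32.00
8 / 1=8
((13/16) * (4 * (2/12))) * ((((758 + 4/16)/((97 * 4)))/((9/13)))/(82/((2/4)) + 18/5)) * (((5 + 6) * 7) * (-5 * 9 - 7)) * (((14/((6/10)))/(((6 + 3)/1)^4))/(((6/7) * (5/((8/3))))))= -13967438485/172794852504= -0.08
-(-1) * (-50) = -50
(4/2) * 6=12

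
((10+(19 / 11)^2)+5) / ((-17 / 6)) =-768 / 121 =-6.35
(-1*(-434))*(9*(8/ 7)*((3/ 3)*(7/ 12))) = 2604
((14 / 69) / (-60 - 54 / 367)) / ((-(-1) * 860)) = -2569 / 654935580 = -0.00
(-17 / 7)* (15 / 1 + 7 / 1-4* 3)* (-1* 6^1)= 1020 / 7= 145.71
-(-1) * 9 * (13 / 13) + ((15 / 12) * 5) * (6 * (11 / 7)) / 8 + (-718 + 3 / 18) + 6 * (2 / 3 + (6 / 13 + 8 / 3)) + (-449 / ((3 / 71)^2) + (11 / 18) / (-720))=-297397545671 / 1179360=-252168.59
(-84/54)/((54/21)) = -49/81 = -0.60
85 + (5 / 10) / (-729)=123929 / 1458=85.00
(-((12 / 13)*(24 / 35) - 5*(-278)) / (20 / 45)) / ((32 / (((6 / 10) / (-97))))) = 8541963 / 14123200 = 0.60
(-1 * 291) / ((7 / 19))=-5529 / 7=-789.86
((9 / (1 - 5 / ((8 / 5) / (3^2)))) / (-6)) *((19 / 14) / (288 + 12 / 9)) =171 / 659246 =0.00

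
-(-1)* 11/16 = 11/16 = 0.69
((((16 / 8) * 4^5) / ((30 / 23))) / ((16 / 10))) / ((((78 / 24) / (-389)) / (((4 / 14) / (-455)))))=73.76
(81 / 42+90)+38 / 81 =104779 / 1134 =92.40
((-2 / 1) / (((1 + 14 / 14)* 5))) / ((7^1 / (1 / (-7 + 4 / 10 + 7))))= -1 / 14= -0.07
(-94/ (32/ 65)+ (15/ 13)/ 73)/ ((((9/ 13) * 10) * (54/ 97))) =-56239727/ 1135296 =-49.54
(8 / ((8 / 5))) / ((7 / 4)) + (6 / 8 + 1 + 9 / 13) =1929 / 364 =5.30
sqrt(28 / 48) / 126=0.01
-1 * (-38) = 38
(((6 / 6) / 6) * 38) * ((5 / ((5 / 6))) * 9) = 342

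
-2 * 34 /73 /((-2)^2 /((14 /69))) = -238 /5037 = -0.05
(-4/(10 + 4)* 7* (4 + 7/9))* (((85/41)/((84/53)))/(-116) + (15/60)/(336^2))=0.11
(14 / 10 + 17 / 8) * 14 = 987 / 20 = 49.35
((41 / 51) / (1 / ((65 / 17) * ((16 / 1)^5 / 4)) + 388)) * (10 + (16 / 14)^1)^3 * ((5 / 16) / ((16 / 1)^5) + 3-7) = -3536304344903655 / 308402602121656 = -11.47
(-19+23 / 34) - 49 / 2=-728 / 17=-42.82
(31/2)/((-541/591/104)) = -952692/541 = -1760.98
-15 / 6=-5 / 2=-2.50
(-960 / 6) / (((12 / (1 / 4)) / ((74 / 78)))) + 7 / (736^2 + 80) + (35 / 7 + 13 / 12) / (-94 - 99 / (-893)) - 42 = -80121785872673 / 1771540881552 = -45.23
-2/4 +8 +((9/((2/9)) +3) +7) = 58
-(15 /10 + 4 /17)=-59 /34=-1.74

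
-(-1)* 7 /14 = 1 /2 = 0.50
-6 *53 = -318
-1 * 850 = -850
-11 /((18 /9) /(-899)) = 9889 /2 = 4944.50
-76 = -76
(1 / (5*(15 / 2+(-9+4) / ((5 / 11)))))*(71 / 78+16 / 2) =-139 / 273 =-0.51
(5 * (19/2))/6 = 95/12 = 7.92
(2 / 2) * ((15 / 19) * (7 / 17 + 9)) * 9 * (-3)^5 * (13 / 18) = -11736.22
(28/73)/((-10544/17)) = -119/192428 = -0.00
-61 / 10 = -6.10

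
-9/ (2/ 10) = -45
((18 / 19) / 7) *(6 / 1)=108 / 133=0.81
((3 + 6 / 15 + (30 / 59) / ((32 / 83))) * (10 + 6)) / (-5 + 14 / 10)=-22273 / 1062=-20.97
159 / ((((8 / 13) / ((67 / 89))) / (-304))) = -5262582 / 89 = -59130.13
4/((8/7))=3.50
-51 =-51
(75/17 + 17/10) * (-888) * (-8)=3690528/85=43417.98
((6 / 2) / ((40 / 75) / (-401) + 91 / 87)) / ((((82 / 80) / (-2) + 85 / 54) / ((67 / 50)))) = 56098296 / 15475457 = 3.62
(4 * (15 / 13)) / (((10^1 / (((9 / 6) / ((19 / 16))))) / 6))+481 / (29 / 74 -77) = -3893702 / 1400243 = -2.78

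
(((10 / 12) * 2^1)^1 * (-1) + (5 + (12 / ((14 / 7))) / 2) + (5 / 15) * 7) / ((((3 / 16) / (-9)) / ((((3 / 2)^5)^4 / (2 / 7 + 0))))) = -317297380491 / 65536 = -4841573.80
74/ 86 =37/ 43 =0.86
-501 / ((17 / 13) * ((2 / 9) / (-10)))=293085 / 17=17240.29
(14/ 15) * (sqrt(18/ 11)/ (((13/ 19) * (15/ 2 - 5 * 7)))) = -532 * sqrt(22)/ 39325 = -0.06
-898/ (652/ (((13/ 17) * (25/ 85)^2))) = -145925/ 1601638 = -0.09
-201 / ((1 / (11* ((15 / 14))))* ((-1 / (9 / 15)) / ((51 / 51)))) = 19899 / 14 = 1421.36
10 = 10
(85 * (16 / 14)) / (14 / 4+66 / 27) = 12240 / 749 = 16.34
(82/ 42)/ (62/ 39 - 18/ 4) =-1066/ 1589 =-0.67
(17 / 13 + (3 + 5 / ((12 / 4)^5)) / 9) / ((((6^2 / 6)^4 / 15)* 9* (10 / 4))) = 0.00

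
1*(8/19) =0.42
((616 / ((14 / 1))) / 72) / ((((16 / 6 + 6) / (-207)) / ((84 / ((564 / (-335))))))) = 1779855 / 2444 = 728.25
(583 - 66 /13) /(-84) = -7513 /1092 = -6.88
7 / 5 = 1.40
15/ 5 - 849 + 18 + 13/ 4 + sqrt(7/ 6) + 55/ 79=-260401/ 316 + sqrt(42)/ 6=-822.97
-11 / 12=-0.92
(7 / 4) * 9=63 / 4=15.75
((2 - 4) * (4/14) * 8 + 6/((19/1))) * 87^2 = -4284054/133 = -32210.93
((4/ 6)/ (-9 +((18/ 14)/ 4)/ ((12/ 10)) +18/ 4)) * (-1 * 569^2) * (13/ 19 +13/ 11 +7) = 67192062896/ 148599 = 452170.36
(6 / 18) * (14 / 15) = 14 / 45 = 0.31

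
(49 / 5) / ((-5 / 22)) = -1078 / 25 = -43.12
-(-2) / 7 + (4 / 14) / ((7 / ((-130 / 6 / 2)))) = -23 / 147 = -0.16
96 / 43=2.23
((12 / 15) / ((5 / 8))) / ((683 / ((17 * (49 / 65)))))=26656 / 1109875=0.02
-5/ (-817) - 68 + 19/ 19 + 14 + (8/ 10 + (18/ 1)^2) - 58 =873398/ 4085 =213.81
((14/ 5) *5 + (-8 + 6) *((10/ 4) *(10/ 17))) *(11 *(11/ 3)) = 22748/ 51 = 446.04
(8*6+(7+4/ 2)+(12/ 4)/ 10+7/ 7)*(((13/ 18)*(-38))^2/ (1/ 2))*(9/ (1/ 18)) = 14227298.80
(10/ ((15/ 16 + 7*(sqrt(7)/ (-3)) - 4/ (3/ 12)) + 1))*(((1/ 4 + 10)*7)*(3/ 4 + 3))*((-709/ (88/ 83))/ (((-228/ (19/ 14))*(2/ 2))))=-122144304375/ 129471584 + 1266681675*sqrt(7)/ 8091974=-529.25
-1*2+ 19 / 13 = -0.54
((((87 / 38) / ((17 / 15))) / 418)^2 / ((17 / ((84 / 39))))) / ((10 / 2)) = 2384235 / 4028560423316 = 0.00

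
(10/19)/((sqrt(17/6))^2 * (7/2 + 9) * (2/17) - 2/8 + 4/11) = 0.12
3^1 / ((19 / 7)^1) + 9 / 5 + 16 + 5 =2271 / 95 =23.91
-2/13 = -0.15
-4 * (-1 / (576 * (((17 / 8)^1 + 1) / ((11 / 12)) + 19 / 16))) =11 / 7281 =0.00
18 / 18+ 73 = 74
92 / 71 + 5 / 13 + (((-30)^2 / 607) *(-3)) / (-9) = 1218357 / 560261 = 2.17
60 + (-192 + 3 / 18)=-791 / 6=-131.83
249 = 249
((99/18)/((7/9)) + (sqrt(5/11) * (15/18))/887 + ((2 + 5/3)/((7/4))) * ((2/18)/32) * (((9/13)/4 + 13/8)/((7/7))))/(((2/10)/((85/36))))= 2125 * sqrt(55)/2107512 + 473460625/5660928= 83.64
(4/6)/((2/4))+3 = 13/3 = 4.33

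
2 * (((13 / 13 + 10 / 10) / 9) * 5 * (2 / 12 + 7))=430 / 27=15.93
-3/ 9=-1/ 3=-0.33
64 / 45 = 1.42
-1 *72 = -72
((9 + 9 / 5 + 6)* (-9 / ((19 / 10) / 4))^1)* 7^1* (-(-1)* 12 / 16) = -31752 / 19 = -1671.16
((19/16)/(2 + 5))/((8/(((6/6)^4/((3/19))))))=361/2688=0.13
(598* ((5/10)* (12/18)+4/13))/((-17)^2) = 1150/867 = 1.33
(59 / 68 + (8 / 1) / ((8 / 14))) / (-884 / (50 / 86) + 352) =-25275 / 1986416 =-0.01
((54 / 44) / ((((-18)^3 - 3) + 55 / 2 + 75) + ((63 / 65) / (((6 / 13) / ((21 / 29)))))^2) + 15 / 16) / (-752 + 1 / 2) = -26498927095 / 21246393807672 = -0.00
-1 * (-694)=694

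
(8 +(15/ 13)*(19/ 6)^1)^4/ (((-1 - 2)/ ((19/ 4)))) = -53382985713/ 1827904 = -29204.48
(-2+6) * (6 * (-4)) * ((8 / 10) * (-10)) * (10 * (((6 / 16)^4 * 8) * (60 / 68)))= 18225 / 17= 1072.06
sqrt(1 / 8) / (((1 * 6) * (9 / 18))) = sqrt(2) / 12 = 0.12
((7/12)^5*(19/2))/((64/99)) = 0.99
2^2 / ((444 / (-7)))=-0.06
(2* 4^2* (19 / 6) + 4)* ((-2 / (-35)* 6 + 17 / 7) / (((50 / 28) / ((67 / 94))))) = 2053684 / 17625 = 116.52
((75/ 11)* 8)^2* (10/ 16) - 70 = 216530/ 121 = 1789.50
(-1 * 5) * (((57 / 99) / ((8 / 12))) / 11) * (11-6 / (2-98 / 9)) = -8873 / 1936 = -4.58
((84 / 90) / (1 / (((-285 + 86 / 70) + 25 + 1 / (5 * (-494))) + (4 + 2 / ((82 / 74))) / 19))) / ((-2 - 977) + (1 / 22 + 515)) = 0.52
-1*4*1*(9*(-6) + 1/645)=139316/645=215.99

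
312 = 312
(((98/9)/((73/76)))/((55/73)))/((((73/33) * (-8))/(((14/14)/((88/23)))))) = -21413/96360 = -0.22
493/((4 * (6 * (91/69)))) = 11339/728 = 15.58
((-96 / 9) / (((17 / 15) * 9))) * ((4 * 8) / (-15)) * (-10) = -10240 / 459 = -22.31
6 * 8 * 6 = 288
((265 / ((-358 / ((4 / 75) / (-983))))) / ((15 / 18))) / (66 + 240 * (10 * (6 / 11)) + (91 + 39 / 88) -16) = 18656 / 561509579475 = 0.00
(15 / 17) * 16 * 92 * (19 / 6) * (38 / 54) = 1328480 / 459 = 2894.29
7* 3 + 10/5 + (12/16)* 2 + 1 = 51/2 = 25.50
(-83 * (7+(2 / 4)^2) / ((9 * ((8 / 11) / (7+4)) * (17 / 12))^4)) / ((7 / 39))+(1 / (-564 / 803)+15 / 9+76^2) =-40981120332869 / 47482690752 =-863.07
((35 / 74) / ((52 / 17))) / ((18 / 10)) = 2975 / 34632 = 0.09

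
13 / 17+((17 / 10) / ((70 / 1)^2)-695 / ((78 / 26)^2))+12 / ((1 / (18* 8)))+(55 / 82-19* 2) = 496172122141 / 307377000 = 1614.21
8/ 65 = 0.12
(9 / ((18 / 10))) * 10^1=50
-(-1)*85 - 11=74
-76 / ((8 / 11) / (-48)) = 5016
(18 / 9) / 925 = 2 / 925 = 0.00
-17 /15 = -1.13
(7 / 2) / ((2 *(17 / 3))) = 21 / 68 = 0.31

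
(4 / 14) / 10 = 1 / 35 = 0.03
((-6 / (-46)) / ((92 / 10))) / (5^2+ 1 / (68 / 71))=510 / 936859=0.00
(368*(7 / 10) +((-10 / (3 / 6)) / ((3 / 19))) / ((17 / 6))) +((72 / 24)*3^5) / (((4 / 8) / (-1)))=-105834 / 85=-1245.11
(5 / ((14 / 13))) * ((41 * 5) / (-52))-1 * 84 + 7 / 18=-51365 / 504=-101.91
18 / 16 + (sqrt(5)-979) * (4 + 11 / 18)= -324947 / 72 + 83 * sqrt(5) / 18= -4502.84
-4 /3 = -1.33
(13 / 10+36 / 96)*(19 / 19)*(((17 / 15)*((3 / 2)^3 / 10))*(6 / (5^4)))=30753 / 5000000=0.01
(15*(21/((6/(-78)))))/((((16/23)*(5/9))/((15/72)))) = -282555/128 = -2207.46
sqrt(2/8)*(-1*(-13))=13/2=6.50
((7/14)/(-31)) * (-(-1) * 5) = -5/62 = -0.08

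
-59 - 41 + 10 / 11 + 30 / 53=-57440 / 583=-98.52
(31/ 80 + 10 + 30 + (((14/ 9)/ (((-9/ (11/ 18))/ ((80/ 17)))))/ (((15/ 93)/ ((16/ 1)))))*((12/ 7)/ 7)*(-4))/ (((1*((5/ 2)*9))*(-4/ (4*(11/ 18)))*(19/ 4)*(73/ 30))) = -2256866777/ 10829127330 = -0.21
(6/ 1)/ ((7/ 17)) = 102/ 7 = 14.57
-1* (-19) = 19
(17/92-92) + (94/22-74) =-163481/1012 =-161.54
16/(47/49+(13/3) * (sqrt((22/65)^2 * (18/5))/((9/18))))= -4606000/9020547+8451520 * sqrt(10)/9020547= 2.45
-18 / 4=-9 / 2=-4.50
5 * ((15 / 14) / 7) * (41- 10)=2325 / 98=23.72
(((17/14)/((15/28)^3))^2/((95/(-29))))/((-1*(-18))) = -10302863872/9738984375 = -1.06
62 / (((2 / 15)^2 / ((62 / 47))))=216225 / 47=4600.53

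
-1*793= -793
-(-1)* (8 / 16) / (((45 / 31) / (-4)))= -62 / 45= -1.38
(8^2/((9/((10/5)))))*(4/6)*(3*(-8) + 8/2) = -5120/27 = -189.63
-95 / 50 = -19 / 10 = -1.90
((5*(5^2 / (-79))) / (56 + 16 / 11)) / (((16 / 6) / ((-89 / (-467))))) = -367125 / 186531008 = -0.00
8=8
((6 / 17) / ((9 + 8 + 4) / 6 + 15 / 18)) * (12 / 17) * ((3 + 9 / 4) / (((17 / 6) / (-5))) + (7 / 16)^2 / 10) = -10863909 / 20438080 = -0.53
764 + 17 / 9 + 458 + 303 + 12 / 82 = 563476 / 369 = 1527.04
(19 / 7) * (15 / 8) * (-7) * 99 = -28215 / 8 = -3526.88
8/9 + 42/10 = 5.09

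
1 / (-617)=-1 / 617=-0.00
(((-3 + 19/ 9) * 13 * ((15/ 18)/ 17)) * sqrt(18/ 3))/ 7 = -260 * sqrt(6)/ 3213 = -0.20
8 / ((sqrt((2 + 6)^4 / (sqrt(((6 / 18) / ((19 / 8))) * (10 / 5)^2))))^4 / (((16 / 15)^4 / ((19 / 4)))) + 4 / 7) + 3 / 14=1151364773 / 5373033778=0.21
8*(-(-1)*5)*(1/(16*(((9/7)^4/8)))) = 7.32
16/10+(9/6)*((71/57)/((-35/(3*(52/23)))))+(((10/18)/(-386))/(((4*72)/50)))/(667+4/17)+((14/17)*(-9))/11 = 0.56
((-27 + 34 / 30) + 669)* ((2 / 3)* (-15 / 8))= -9647 / 12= -803.92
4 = 4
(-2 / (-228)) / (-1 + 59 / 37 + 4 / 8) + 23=106228 / 4617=23.01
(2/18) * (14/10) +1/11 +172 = 85262/495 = 172.25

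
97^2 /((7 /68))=639812 /7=91401.71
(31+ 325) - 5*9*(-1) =401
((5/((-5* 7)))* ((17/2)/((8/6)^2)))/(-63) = 17/1568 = 0.01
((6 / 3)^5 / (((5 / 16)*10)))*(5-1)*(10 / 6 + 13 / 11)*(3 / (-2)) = -48128 / 275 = -175.01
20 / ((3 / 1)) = 20 / 3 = 6.67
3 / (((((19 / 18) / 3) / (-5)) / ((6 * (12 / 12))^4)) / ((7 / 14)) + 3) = 524880 / 524861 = 1.00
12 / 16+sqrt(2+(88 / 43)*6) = 3 / 4+sqrt(26402) / 43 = 4.53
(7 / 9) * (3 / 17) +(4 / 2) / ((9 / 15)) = 59 / 17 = 3.47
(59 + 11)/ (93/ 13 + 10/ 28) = 12740/ 1367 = 9.32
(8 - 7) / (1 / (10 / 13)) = 0.77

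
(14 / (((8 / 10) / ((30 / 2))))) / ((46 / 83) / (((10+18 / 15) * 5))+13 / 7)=610050 / 4339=140.60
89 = 89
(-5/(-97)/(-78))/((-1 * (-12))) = -0.00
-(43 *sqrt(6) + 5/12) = -43 *sqrt(6)-5/12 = -105.74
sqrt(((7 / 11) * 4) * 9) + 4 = 4 + 6 * sqrt(77) / 11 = 8.79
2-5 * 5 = -23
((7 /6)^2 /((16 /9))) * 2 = 49 /32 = 1.53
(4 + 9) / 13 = 1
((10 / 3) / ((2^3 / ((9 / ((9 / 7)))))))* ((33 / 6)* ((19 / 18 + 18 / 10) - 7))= -28721 / 432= -66.48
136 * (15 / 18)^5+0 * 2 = 53125 / 972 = 54.66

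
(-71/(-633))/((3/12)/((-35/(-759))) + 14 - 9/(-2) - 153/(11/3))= -109340/17357493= -0.01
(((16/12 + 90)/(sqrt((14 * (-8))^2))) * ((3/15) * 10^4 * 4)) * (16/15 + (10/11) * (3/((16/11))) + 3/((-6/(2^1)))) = 798025/63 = 12667.06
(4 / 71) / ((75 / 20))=0.02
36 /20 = 9 /5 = 1.80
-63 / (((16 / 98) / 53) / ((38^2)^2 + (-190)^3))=97632082863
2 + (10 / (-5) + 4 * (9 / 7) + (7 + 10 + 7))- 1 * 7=155 / 7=22.14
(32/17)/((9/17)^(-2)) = 0.53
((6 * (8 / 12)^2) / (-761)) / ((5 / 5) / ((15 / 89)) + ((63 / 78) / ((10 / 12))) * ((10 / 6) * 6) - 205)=65 / 3512776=0.00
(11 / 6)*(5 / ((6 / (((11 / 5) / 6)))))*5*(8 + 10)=605 / 12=50.42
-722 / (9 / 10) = -802.22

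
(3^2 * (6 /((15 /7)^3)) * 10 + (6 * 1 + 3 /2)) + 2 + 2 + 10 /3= 10457 /150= 69.71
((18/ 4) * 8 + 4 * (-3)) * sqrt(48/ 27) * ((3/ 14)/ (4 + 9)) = 48/ 91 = 0.53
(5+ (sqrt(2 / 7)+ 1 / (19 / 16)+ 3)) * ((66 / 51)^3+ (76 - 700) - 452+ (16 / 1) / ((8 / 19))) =-854959728 / 93347 - 5089046 * sqrt(14) / 34391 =-9712.62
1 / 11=0.09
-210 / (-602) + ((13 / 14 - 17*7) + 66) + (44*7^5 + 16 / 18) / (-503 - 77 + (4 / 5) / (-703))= -1831839885679 / 1380712284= -1326.74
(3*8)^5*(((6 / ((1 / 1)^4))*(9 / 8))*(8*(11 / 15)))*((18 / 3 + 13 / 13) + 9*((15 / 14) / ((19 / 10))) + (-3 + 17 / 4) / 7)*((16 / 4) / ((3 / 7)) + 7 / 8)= 749426743296 / 19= 39443512805.05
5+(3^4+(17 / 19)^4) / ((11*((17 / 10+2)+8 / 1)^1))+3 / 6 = 2057744837 / 335446254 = 6.13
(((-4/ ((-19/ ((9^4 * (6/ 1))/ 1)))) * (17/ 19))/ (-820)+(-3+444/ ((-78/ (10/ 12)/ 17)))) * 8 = -2140031744/ 2886195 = -741.47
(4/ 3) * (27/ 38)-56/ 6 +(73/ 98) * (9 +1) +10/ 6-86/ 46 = -73225/ 64239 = -1.14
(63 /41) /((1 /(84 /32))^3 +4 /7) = 2.45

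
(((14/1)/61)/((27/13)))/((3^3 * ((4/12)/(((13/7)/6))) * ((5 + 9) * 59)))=169/36731394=0.00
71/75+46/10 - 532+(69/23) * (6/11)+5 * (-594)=-2883224/825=-3494.82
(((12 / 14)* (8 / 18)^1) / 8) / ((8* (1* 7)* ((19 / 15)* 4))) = 5 / 29792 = 0.00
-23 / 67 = -0.34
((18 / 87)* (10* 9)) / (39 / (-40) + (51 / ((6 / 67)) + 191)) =7200 / 293683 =0.02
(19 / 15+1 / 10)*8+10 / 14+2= 1433 / 105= 13.65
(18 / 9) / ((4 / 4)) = 2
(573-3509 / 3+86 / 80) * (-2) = 71471 / 60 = 1191.18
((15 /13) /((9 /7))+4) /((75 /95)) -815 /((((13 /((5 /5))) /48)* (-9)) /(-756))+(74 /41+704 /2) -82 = -6056149571 /23985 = -252497.38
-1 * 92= -92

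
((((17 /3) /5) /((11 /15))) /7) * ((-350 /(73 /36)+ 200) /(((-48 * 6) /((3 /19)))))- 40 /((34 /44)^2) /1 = -12406385965 /185189466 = -66.99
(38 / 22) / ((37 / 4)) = 76 / 407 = 0.19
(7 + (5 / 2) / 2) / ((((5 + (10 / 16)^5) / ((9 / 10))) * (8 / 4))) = 202752 / 278275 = 0.73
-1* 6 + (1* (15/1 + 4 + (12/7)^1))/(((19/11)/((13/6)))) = 15947/798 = 19.98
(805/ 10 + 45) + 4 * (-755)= -5789/ 2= -2894.50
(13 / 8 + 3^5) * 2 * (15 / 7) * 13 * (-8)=-763230 / 7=-109032.86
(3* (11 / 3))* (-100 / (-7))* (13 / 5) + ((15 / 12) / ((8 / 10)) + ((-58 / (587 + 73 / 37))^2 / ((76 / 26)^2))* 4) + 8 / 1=125446790696623 / 300012556032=418.14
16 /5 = 3.20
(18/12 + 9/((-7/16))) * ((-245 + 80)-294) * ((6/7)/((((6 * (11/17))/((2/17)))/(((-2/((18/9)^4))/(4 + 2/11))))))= -122553/18032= -6.80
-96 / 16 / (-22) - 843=-9270 / 11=-842.73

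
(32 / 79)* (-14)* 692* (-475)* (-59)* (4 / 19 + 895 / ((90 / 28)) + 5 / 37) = -806587189408000 / 26307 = -30660553822.48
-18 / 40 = -9 / 20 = -0.45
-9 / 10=-0.90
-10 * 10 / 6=-50 / 3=-16.67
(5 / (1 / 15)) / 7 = 75 / 7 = 10.71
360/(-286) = -180/143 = -1.26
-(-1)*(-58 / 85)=-0.68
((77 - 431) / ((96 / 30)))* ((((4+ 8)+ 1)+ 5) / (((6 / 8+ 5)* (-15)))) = 531 / 23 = 23.09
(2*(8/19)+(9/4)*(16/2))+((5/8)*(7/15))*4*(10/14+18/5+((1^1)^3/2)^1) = 27883/1140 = 24.46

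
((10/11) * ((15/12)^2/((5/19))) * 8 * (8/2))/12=475/33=14.39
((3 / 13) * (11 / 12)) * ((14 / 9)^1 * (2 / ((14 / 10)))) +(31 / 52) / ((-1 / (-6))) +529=124733 / 234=533.05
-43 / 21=-2.05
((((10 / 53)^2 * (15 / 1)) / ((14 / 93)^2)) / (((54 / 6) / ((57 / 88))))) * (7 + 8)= 308120625 / 12112408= 25.44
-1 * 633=-633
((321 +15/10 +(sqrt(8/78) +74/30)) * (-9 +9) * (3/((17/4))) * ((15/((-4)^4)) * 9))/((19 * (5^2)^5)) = 0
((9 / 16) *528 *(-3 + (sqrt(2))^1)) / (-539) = 81 / 49 -27 *sqrt(2) / 49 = 0.87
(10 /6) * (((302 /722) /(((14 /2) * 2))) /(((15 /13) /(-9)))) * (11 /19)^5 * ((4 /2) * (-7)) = 316143113 /893871739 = 0.35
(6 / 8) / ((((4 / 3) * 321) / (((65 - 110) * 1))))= -0.08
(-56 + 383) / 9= 109 / 3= 36.33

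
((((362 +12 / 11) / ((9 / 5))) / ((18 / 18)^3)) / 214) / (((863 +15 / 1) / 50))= 249625 / 4650327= 0.05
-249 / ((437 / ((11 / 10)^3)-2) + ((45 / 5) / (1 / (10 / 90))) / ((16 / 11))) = -5302704 / 6964049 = -0.76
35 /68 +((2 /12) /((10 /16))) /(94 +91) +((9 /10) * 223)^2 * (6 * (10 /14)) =228028535669 /1320900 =172631.19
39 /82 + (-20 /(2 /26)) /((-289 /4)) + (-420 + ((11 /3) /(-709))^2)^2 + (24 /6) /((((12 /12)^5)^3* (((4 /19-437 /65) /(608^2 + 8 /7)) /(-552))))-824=1142459889706356491512772945879 /9102831605805012702606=125505989.69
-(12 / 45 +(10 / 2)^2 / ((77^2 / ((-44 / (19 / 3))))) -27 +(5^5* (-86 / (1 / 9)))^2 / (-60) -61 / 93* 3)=464329240361425261 / 4762065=97505859403.73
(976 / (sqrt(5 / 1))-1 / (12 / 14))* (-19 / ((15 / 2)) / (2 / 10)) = 133 / 9-37088* sqrt(5) / 15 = -5513.97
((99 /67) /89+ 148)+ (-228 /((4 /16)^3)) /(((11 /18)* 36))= -33797195 /65593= -515.26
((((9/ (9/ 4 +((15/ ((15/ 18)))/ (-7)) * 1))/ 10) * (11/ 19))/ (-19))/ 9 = 154/ 16245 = 0.01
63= 63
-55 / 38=-1.45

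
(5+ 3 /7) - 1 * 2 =24 /7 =3.43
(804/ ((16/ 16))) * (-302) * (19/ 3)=-1537784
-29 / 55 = -0.53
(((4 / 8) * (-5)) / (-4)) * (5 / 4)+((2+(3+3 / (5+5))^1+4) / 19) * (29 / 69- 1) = 6957 / 13984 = 0.50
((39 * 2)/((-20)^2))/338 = 3/5200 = 0.00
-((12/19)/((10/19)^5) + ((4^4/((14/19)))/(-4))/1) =12463259/175000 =71.22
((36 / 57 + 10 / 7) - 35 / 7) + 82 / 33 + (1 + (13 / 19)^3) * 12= 24382315 / 1584429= 15.39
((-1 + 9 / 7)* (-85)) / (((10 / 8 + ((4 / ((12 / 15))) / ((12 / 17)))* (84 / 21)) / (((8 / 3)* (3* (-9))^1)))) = 29376 / 497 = 59.11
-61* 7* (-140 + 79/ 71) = 4210647/ 71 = 59304.89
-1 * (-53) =53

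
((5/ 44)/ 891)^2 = 25/ 1536953616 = 0.00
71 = 71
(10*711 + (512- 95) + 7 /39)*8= 2348480 /39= 60217.44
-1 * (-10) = 10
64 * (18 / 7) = 1152 / 7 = 164.57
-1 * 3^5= -243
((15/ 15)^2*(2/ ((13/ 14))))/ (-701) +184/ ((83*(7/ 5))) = 8367692/ 5294653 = 1.58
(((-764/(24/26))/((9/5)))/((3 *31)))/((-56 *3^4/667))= 8280805/11389896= 0.73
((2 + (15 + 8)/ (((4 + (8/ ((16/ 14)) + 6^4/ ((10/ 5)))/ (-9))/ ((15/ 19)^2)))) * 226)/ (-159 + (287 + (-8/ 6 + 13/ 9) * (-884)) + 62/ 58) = 23614632198/ 1799068409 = 13.13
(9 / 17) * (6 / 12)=9 / 34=0.26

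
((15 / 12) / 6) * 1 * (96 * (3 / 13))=4.62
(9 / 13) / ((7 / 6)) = 54 / 91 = 0.59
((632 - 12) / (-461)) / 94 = -310 / 21667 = -0.01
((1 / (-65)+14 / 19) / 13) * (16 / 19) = 14256 / 305045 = 0.05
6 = 6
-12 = -12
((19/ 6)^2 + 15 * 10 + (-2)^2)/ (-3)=-5905/ 108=-54.68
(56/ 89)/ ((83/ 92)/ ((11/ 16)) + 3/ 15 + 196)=0.00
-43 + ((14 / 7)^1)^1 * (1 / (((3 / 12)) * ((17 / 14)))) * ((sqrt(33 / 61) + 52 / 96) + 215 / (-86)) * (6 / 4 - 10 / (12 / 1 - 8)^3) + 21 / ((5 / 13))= -23407 / 4080 + 301 * sqrt(2013) / 2074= 0.77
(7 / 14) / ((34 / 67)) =67 / 68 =0.99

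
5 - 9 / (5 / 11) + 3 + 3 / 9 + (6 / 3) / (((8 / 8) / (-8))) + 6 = -322 / 15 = -21.47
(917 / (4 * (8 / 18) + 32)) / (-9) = -917 / 304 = -3.02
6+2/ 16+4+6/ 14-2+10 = 18.55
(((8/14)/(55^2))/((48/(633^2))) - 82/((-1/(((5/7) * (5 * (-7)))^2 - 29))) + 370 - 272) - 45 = 4144081063/84700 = 48926.58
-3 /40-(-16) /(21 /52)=33217 /840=39.54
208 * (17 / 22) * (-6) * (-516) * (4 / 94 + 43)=21418475.33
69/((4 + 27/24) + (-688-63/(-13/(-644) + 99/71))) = -11900936/125462091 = -0.09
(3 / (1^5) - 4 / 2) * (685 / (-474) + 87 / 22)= 6542 / 2607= 2.51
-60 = -60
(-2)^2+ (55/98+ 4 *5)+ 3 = 2701/98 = 27.56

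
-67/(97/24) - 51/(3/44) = -74164/97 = -764.58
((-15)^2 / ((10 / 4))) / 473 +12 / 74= 6168 / 17501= 0.35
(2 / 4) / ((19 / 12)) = 6 / 19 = 0.32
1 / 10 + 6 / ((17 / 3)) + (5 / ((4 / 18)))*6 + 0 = 136.16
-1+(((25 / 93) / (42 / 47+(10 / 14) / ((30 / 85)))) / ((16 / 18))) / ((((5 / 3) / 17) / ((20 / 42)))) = -177283 / 357058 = -0.50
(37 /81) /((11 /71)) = 2627 /891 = 2.95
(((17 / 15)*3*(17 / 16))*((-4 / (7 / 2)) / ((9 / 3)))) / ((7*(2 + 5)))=-289 / 10290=-0.03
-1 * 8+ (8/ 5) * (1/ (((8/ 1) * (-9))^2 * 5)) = -129599/ 16200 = -8.00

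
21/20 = 1.05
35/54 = 0.65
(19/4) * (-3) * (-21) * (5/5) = 1197/4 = 299.25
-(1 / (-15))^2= -1 / 225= -0.00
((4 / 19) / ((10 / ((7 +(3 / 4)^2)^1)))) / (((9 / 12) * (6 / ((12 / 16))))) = 121 / 4560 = 0.03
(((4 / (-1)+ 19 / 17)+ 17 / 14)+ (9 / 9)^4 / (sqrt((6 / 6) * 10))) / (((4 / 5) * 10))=-397 / 1904+ sqrt(10) / 80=-0.17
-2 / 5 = -0.40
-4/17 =-0.24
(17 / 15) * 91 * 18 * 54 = 501228 / 5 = 100245.60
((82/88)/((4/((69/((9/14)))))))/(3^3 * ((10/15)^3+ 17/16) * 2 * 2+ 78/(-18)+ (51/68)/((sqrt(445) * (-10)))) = 0.18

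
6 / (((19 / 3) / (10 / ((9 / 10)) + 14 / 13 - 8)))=980 / 247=3.97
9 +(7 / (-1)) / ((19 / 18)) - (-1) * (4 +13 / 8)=1215 / 152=7.99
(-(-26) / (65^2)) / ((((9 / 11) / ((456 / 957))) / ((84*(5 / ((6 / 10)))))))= 8512 / 3393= 2.51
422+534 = 956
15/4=3.75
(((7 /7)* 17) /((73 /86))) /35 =1462 /2555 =0.57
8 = 8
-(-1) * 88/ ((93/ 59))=55.83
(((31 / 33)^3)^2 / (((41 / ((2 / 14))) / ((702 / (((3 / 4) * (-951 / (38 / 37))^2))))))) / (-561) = -133281752797856 / 28605554442608341116303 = -0.00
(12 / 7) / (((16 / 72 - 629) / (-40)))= 4320 / 39613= 0.11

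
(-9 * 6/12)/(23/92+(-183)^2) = -18/133957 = -0.00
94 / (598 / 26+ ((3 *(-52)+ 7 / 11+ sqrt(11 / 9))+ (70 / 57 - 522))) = -24136054008 / 167702873765 - 12318042 *sqrt(11) / 167702873765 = -0.14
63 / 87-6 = -153 / 29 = -5.28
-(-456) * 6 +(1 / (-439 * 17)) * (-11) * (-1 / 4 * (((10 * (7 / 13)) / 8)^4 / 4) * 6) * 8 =149294141288463 / 54566590208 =2736.00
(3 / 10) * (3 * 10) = 9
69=69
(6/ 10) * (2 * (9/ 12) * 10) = 9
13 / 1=13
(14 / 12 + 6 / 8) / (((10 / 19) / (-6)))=-437 / 20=-21.85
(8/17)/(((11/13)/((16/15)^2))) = 26624/42075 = 0.63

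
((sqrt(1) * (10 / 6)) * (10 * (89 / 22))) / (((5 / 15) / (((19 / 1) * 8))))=338200 / 11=30745.45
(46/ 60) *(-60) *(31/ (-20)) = 713/ 10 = 71.30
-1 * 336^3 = -37933056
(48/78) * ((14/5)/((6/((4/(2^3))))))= 28/195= 0.14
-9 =-9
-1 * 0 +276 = 276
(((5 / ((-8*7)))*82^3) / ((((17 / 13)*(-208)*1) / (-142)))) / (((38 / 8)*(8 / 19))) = -24466955 / 1904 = -12850.29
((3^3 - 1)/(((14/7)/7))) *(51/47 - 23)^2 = 96541900/2209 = 43703.89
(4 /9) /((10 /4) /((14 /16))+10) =14 /405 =0.03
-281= -281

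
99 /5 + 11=154 /5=30.80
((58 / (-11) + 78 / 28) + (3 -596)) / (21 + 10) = -19.21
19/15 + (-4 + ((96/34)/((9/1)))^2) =-34267/13005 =-2.63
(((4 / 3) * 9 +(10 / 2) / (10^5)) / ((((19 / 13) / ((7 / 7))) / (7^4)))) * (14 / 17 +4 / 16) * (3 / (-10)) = -1640562115647 / 258400000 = -6348.92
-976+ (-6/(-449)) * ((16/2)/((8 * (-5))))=-2191126/2245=-976.00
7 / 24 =0.29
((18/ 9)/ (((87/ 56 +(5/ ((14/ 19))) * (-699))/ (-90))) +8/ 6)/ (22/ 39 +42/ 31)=0.71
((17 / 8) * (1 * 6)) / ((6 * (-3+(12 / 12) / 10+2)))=-85 / 36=-2.36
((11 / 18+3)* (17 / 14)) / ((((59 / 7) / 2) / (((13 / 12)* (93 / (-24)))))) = -445315 / 101952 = -4.37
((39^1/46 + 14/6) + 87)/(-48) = -12445/6624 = -1.88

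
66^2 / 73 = 4356 / 73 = 59.67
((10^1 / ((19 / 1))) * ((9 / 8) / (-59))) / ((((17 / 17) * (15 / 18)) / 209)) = -297 / 118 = -2.52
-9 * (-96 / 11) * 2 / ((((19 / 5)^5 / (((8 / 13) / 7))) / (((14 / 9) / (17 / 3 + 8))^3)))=627200000 / 24403696342597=0.00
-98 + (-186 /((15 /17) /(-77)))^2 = 6586618514 /25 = 263464740.56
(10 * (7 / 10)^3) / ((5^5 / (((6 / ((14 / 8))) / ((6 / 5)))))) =49 / 15625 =0.00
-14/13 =-1.08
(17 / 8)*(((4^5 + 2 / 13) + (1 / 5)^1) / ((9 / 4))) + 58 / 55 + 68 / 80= 4990213 / 5148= 969.35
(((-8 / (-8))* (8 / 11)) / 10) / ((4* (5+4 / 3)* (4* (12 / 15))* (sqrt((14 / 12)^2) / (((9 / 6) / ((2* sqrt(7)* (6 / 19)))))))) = 9* sqrt(7) / 34496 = 0.00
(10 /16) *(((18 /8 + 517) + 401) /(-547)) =-18405 /17504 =-1.05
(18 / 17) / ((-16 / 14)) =-63 / 68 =-0.93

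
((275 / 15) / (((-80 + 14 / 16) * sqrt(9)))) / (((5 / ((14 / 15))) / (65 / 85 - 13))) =256256 / 1452735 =0.18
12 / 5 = 2.40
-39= -39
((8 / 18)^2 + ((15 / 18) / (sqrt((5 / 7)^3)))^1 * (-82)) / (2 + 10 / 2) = 16 / 567 -41 * sqrt(35) / 15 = -16.14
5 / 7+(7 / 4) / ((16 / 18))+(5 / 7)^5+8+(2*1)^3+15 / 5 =11761657 / 537824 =21.87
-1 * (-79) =79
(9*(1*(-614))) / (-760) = 2763 / 380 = 7.27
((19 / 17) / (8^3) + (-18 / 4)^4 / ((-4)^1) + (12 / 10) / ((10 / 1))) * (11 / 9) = -245088943 / 1958400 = -125.15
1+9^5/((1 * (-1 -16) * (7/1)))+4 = -58454/119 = -491.21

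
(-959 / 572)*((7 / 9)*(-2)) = 6713 / 2574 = 2.61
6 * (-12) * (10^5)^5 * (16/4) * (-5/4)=3600000000000000000000000000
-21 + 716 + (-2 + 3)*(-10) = 685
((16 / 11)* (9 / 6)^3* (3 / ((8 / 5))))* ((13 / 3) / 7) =1755 / 308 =5.70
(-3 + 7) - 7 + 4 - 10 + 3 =-6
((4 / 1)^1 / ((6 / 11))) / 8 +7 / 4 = 8 / 3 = 2.67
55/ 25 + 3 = 26/ 5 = 5.20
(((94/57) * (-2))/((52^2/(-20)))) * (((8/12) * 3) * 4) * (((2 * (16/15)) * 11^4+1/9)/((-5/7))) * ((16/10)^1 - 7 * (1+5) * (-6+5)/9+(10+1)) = -958140433208/6502275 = -147354.65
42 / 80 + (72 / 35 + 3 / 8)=207 / 70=2.96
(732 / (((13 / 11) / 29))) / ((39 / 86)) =6693896 / 169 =39608.85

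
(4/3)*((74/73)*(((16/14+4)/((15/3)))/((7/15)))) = 2.98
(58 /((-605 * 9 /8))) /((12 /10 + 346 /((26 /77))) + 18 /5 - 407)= -3016 /22031559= -0.00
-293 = -293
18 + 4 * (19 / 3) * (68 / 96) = 647 / 18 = 35.94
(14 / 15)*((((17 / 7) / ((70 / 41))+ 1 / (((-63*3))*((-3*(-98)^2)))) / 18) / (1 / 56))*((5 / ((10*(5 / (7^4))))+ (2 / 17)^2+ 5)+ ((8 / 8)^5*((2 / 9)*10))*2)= 251393655961577 / 243889592625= 1030.77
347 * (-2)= -694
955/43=22.21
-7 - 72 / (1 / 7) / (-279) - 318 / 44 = -8471 / 682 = -12.42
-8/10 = -4/5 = -0.80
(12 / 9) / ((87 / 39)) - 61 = -5255 / 87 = -60.40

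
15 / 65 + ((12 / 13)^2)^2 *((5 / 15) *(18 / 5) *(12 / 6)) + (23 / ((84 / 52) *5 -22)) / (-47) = 2439860704 / 1214842135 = 2.01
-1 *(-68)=68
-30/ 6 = -5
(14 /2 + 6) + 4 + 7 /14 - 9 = 17 /2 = 8.50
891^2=793881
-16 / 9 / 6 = -8 / 27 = -0.30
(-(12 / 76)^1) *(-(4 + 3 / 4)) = 3 / 4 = 0.75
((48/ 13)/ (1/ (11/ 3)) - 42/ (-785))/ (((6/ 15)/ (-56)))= -3883768/ 2041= -1902.88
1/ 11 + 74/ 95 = 909/ 1045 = 0.87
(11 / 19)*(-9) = -99 / 19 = -5.21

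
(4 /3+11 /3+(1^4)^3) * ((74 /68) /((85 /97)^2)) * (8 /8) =1044399 /122825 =8.50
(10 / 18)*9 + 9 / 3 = 8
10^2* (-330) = -33000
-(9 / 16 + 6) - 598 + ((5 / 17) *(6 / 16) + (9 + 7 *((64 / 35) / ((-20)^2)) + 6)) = -20040287 / 34000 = -589.42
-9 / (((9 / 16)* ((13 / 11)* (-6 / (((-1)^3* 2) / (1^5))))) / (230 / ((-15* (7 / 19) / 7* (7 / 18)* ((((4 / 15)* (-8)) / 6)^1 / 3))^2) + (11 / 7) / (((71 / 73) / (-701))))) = -211341720623 / 271362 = -778818.41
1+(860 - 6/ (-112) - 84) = 43515/ 56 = 777.05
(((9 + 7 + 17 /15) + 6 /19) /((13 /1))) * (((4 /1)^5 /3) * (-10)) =-10184704 /2223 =-4581.51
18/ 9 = 2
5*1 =5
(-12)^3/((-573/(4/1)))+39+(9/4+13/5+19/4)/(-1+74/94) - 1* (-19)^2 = -1695398/4775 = -355.06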